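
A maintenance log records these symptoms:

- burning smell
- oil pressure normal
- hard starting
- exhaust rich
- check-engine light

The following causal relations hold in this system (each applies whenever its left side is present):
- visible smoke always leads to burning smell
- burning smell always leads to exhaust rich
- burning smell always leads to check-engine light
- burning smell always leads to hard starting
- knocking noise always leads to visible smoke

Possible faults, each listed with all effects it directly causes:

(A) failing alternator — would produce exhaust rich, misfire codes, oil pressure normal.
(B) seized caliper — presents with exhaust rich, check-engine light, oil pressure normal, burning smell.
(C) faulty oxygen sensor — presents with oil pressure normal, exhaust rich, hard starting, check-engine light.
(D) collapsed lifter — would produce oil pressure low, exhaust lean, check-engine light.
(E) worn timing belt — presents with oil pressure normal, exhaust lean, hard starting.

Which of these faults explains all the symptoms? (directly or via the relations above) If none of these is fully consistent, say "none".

Testing each hypothesis:
(A) failing alternator — does not account for burning smell, hard starting, check-engine light
(B) seized caliper — accounts for every observation (hard starting through burning smell → hard starting)
(C) faulty oxygen sensor — does not account for burning smell
(D) collapsed lifter — fails on burning smell, oil pressure normal, hard starting, exhaust rich (predicts oil pressure low, not oil pressure normal; predicts exhaust lean, not exhaust rich)
(E) worn timing belt — burning smell NO; oil pressure normal yes; hard starting yes; exhaust rich NO; check-engine light NO
(B) is the only candidate with no mismatches.

B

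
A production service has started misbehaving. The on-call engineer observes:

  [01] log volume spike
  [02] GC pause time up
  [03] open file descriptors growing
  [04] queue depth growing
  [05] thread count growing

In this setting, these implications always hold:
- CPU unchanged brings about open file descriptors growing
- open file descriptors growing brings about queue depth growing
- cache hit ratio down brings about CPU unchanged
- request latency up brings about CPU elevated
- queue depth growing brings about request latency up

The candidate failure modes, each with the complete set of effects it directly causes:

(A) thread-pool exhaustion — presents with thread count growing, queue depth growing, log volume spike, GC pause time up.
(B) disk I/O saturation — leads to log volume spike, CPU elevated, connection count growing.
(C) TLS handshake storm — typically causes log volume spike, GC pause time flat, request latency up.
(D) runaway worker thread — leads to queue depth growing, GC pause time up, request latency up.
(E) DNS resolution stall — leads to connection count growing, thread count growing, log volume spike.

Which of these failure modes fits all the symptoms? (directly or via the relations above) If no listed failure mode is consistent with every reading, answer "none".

none

For each candidate, compare predicted effects to what was observed:
(A) thread-pool exhaustion — does not account for open file descriptors growing
(B) disk I/O saturation — does not account for GC pause time up, open file descriptors growing, queue depth growing, thread count growing
(C) TLS handshake storm — fails on GC pause time up, open file descriptors growing, queue depth growing, thread count growing (predicts GC pause time flat, not GC pause time up)
(D) runaway worker thread — log volume spike miss; GC pause time up match; open file descriptors growing miss; queue depth growing match; thread count growing miss
(E) DNS resolution stall — does not account for GC pause time up, open file descriptors growing, queue depth growing
No candidate is consistent with all observations.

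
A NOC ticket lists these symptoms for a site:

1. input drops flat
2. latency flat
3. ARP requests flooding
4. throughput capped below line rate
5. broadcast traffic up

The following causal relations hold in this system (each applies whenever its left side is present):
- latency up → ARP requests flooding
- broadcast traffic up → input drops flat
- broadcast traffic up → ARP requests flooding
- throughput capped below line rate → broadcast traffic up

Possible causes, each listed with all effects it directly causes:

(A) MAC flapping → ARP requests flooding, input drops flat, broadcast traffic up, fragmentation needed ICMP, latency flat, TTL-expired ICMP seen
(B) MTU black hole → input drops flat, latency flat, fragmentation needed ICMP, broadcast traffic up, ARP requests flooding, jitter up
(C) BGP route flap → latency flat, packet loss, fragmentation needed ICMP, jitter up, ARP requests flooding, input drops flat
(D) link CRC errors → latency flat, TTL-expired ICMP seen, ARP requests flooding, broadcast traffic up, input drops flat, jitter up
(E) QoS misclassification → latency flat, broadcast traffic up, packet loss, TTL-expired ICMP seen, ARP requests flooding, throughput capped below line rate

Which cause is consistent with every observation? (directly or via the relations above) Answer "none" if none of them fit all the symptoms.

E

Testing each hypothesis:
(A) MAC flapping — input drops flat match; latency flat match; ARP requests flooding match; throughput capped below line rate miss; broadcast traffic up match
(B) MTU black hole — input drops flat match; latency flat match; ARP requests flooding match; throughput capped below line rate miss; broadcast traffic up match
(C) BGP route flap — does not account for throughput capped below line rate, broadcast traffic up
(D) link CRC errors — input drops flat match; latency flat match; ARP requests flooding match; throughput capped below line rate miss; broadcast traffic up match
(E) QoS misclassification — input drops flat match (through broadcast traffic up → input drops flat); latency flat match; ARP requests flooding match; throughput capped below line rate match; broadcast traffic up match
Only (E) is consistent with every observation.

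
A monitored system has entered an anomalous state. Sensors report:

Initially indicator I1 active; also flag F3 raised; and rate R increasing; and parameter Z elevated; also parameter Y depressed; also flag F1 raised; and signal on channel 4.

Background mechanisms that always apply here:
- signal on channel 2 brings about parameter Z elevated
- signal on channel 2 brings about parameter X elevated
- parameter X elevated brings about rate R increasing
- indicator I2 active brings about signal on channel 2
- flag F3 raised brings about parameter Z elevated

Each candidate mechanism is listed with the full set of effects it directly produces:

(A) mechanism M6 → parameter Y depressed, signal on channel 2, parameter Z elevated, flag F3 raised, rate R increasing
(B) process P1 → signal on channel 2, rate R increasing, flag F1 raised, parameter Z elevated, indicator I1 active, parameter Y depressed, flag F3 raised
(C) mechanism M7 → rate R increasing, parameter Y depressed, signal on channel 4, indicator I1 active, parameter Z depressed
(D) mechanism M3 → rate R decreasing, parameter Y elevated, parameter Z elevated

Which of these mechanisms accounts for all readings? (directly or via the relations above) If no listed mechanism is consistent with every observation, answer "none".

Testing each hypothesis:
(A) mechanism M6 — indicator I1 active ✗; flag F3 raised ✓; rate R increasing ✓; parameter Z elevated ✓; parameter Y depressed ✓; flag F1 raised ✗; signal on channel 4 ✗
(B) process P1 — indicator I1 active ✓; flag F3 raised ✓; rate R increasing ✓; parameter Z elevated ✓; parameter Y depressed ✓; flag F1 raised ✓; signal on channel 4 ✗
(C) mechanism M7 — fails on flag F3 raised, parameter Z elevated, flag F1 raised (predicts parameter Z depressed, not parameter Z elevated)
(D) mechanism M3 — fails on indicator I1 active, flag F3 raised, rate R increasing, parameter Y depressed, flag F1 raised, signal on channel 4 (predicts rate R decreasing, not rate R increasing; predicts parameter Y elevated, not parameter Y depressed)
Every candidate fails on at least one observation.

none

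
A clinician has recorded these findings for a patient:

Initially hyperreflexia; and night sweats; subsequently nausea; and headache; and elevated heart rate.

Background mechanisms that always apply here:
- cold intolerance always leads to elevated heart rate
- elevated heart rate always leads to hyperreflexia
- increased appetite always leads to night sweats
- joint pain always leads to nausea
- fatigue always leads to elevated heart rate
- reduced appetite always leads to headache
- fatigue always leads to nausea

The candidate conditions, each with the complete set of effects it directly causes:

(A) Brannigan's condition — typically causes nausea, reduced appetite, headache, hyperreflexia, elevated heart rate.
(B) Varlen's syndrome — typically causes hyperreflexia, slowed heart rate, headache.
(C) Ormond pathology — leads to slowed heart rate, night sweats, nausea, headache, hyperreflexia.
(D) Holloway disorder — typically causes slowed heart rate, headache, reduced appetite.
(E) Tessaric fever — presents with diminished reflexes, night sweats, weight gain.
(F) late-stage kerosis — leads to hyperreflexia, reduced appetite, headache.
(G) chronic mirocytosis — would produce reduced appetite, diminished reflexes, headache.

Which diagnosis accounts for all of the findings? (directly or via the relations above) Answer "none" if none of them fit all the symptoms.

For each candidate, compare predicted effects to what was observed:
(A) Brannigan's condition — hyperreflexia yes; night sweats NO; nausea yes; headache yes; elevated heart rate yes
(B) Varlen's syndrome — hyperreflexia yes; night sweats NO; nausea NO; headache yes; elevated heart rate NO
(C) Ormond pathology — hyperreflexia yes; night sweats yes; nausea yes; headache yes; elevated heart rate NO
(D) Holloway disorder — fails on hyperreflexia, night sweats, nausea, elevated heart rate (predicts slowed heart rate, not elevated heart rate)
(E) Tessaric fever — fails on hyperreflexia, nausea, headache, elevated heart rate (predicts diminished reflexes, not hyperreflexia)
(F) late-stage kerosis — does not account for night sweats, nausea, elevated heart rate
(G) chronic mirocytosis — fails on hyperreflexia, night sweats, nausea, elevated heart rate (predicts diminished reflexes, not hyperreflexia)
Every candidate fails on at least one observation.

none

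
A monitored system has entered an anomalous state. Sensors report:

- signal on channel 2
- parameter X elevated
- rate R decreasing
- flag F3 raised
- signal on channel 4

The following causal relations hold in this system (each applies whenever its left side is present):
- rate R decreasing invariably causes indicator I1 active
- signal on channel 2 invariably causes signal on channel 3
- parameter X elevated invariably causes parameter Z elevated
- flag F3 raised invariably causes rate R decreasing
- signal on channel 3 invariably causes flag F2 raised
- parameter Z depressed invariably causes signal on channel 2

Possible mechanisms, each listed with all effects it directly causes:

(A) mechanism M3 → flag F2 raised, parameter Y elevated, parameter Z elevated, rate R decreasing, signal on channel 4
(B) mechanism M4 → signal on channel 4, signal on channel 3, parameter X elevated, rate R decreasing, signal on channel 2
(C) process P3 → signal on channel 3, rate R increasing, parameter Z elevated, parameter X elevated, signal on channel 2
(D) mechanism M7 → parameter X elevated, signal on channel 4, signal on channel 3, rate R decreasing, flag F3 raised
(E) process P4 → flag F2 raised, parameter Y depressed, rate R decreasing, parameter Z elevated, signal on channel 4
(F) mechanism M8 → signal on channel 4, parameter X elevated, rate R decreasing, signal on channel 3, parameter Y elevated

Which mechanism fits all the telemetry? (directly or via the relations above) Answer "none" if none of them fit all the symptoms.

Checking each candidate against the observations:
(A) mechanism M3 — does not account for signal on channel 2, parameter X elevated, flag F3 raised
(B) mechanism M4 — signal on channel 2 yes; parameter X elevated yes; rate R decreasing yes; flag F3 raised NO; signal on channel 4 yes
(C) process P3 — signal on channel 2 yes; parameter X elevated yes; rate R decreasing NO; flag F3 raised NO; signal on channel 4 NO
(D) mechanism M7 — does not account for signal on channel 2
(E) process P4 — does not account for signal on channel 2, parameter X elevated, flag F3 raised
(F) mechanism M8 — signal on channel 2 NO; parameter X elevated yes; rate R decreasing yes; flag F3 raised NO; signal on channel 4 yes
None of the listed candidates fits everything.

none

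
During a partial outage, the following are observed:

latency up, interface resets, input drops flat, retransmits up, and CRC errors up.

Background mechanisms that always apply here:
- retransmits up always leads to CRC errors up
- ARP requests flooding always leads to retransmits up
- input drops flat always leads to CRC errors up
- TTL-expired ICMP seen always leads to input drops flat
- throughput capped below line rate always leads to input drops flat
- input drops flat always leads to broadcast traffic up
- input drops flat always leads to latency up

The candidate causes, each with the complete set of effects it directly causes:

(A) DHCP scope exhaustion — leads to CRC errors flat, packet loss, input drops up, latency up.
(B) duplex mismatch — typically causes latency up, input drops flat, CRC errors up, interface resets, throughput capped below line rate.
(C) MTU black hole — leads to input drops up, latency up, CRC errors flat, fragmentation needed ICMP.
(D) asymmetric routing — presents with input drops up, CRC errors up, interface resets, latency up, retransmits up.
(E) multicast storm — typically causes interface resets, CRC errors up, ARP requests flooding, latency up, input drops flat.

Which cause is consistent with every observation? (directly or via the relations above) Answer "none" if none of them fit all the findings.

E

Checking each candidate against the observations:
(A) DHCP scope exhaustion — latency up match; interface resets miss; input drops flat miss; retransmits up miss; CRC errors up miss
(B) duplex mismatch — latency up match; interface resets match; input drops flat match; retransmits up miss; CRC errors up match
(C) MTU black hole — fails on interface resets, input drops flat, retransmits up, CRC errors up (predicts input drops up, not input drops flat; predicts CRC errors flat, not CRC errors up)
(D) asymmetric routing — latency up match; interface resets match; input drops flat miss; retransmits up match; CRC errors up match
(E) multicast storm — latency up match; interface resets match; input drops flat match; retransmits up match (via ARP requests flooding → retransmits up); CRC errors up match
(E) alone accounts for all the evidence.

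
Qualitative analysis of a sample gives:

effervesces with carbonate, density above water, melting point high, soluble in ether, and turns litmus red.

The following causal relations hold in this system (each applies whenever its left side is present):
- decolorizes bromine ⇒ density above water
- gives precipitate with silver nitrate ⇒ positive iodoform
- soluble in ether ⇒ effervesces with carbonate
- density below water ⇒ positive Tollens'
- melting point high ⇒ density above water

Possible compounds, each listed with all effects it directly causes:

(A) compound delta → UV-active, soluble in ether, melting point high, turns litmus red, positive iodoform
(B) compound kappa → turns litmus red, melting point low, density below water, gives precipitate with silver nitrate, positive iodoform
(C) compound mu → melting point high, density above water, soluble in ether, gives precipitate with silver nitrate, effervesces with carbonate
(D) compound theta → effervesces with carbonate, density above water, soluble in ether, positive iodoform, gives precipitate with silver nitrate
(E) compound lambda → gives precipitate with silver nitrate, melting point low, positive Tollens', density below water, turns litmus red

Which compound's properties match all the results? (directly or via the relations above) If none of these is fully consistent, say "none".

A

Per-candidate check:
(A) compound delta — accounts for every observation (effervesces with carbonate by soluble in ether → effervesces with carbonate)
(B) compound kappa — fails on effervesces with carbonate, density above water, melting point high, soluble in ether (predicts density below water, not density above water; predicts melting point low, not melting point high)
(C) compound mu — effervesces with carbonate yes; density above water yes; melting point high yes; soluble in ether yes; turns litmus red NO
(D) compound theta — effervesces with carbonate yes; density above water yes; melting point high NO; soluble in ether yes; turns litmus red NO
(E) compound lambda — fails on effervesces with carbonate, density above water, melting point high, soluble in ether (predicts density below water, not density above water; predicts melting point low, not melting point high)
Only (A) is consistent with every observation.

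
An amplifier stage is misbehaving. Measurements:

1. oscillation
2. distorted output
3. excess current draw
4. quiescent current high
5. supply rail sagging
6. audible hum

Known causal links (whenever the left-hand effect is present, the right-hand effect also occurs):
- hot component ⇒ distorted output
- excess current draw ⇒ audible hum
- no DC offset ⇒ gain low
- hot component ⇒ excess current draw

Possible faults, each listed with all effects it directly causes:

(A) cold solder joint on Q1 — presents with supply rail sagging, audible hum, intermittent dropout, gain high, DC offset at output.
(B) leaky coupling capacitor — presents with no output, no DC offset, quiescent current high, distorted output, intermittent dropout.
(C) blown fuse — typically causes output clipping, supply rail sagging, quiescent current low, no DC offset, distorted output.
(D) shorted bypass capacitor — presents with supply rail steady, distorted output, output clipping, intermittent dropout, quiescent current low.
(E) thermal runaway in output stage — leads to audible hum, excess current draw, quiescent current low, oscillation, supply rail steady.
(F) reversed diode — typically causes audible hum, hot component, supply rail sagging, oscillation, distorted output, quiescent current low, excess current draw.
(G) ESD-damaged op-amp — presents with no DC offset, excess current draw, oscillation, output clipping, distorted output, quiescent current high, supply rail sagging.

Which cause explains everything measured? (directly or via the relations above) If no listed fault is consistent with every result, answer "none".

G

Per-candidate check:
(A) cold solder joint on Q1 — oscillation -; distorted output -; excess current draw -; quiescent current high -; supply rail sagging +; audible hum +
(B) leaky coupling capacitor — does not account for oscillation, excess current draw, supply rail sagging, audible hum
(C) blown fuse — oscillation -; distorted output +; excess current draw -; quiescent current high -; supply rail sagging +; audible hum -
(D) shorted bypass capacitor — fails on oscillation, excess current draw, quiescent current high, supply rail sagging, audible hum (predicts quiescent current low, not quiescent current high; predicts supply rail steady, not supply rail sagging)
(E) thermal runaway in output stage — oscillation +; distorted output -; excess current draw +; quiescent current high -; supply rail sagging -; audible hum +
(F) reversed diode — oscillation +; distorted output +; excess current draw +; quiescent current high -; supply rail sagging +; audible hum +
(G) ESD-damaged op-amp — accounts for every observation (audible hum via excess current draw → audible hum)
(G) alone accounts for all the evidence.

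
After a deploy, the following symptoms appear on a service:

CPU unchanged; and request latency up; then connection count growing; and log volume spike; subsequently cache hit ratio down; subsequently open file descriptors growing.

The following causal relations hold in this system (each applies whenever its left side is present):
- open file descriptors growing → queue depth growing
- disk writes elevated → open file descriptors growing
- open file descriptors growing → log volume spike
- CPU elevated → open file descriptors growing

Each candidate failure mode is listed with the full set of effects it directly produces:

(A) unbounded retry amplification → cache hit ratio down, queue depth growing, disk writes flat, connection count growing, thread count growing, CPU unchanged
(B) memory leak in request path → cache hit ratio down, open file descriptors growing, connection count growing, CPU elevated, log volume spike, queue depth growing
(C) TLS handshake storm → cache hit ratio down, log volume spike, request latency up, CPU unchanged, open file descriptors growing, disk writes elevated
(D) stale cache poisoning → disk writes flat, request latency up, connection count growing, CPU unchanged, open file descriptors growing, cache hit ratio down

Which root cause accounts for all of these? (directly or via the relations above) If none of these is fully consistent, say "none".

Testing each hypothesis:
(A) unbounded retry amplification — CPU unchanged +; request latency up -; connection count growing +; log volume spike -; cache hit ratio down +; open file descriptors growing -
(B) memory leak in request path — CPU unchanged -; request latency up -; connection count growing +; log volume spike +; cache hit ratio down +; open file descriptors growing +
(C) TLS handshake storm — does not account for connection count growing
(D) stale cache poisoning — CPU unchanged +; request latency up +; connection count growing +; log volume spike + (through open file descriptors growing → log volume spike); cache hit ratio down +; open file descriptors growing +
(D) is the only candidate with no mismatches.

D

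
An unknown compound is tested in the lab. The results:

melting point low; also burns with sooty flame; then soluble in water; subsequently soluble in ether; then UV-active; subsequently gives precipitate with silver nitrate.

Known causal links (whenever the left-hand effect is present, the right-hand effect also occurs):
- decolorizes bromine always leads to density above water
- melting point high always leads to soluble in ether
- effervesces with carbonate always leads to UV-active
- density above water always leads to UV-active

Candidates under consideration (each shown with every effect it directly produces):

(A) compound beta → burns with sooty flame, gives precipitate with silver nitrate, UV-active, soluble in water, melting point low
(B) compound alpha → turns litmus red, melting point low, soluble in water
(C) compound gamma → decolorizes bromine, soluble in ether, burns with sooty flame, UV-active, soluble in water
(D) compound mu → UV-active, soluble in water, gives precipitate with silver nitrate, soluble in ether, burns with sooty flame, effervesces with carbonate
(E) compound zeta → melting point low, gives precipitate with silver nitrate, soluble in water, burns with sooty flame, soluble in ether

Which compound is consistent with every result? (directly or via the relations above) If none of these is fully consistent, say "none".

none

Per-candidate check:
(A) compound beta — melting point low +; burns with sooty flame +; soluble in water +; soluble in ether -; UV-active +; gives precipitate with silver nitrate +
(B) compound alpha — melting point low +; burns with sooty flame -; soluble in water +; soluble in ether -; UV-active -; gives precipitate with silver nitrate -
(C) compound gamma — does not account for melting point low, gives precipitate with silver nitrate
(D) compound mu — does not account for melting point low
(E) compound zeta — melting point low +; burns with sooty flame +; soluble in water +; soluble in ether +; UV-active -; gives precipitate with silver nitrate +
None of the listed candidates fits everything.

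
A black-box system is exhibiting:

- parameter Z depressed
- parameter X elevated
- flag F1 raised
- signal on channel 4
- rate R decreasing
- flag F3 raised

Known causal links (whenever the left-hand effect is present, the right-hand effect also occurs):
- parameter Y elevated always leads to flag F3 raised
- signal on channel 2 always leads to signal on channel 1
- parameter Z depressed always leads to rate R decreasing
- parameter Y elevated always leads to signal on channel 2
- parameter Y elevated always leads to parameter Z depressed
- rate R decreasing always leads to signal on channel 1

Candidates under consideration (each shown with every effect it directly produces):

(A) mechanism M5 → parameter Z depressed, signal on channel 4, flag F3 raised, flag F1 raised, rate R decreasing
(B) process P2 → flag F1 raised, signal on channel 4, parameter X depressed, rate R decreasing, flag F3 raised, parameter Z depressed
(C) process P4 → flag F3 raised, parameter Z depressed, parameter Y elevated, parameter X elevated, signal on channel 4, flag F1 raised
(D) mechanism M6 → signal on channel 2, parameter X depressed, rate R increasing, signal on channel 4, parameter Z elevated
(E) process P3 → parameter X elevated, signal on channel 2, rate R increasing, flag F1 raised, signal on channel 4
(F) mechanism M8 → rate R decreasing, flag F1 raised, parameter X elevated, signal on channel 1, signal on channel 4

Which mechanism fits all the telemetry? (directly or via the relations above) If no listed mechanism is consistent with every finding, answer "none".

For each candidate, compare predicted effects to what was observed:
(A) mechanism M5 — does not account for parameter X elevated
(B) process P2 — fails on parameter X elevated (predicts parameter X depressed, not parameter X elevated)
(C) process P4 — parameter Z depressed ✓; parameter X elevated ✓; flag F1 raised ✓; signal on channel 4 ✓; rate R decreasing ✓ (through parameter Z depressed → rate R decreasing); flag F3 raised ✓
(D) mechanism M6 — fails on parameter Z depressed, parameter X elevated, flag F1 raised, rate R decreasing, flag F3 raised (predicts parameter Z elevated, not parameter Z depressed; predicts parameter X depressed, not parameter X elevated; predicts rate R increasing, not rate R decreasing)
(E) process P3 — fails on parameter Z depressed, rate R decreasing, flag F3 raised (predicts rate R increasing, not rate R decreasing)
(F) mechanism M8 — does not account for parameter Z depressed, flag F3 raised
(C) alone accounts for all the evidence.

C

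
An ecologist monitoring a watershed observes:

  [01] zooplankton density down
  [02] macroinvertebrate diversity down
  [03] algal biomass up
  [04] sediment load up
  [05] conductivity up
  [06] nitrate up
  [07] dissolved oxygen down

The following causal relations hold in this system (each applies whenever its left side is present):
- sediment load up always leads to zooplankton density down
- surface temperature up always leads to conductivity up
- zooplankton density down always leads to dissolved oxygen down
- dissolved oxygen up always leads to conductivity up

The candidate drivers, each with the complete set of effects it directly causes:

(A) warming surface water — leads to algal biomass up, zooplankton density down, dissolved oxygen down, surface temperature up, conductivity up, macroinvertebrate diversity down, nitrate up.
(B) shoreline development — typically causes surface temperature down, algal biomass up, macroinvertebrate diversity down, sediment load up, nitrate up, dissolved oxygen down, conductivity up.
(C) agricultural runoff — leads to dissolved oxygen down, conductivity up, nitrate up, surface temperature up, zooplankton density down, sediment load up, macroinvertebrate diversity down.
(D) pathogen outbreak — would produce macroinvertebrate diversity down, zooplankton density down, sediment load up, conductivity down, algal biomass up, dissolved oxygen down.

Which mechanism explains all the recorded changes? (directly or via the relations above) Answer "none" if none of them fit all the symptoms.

Testing each hypothesis:
(A) warming surface water — zooplankton density down yes; macroinvertebrate diversity down yes; algal biomass up yes; sediment load up NO; conductivity up yes; nitrate up yes; dissolved oxygen down yes
(B) shoreline development — accounts for every observation (zooplankton density down via sediment load up → zooplankton density down)
(C) agricultural runoff — does not account for algal biomass up
(D) pathogen outbreak — zooplankton density down yes; macroinvertebrate diversity down yes; algal biomass up yes; sediment load up yes; conductivity up NO; nitrate up NO; dissolved oxygen down yes
(B) is the only candidate with no mismatches.

B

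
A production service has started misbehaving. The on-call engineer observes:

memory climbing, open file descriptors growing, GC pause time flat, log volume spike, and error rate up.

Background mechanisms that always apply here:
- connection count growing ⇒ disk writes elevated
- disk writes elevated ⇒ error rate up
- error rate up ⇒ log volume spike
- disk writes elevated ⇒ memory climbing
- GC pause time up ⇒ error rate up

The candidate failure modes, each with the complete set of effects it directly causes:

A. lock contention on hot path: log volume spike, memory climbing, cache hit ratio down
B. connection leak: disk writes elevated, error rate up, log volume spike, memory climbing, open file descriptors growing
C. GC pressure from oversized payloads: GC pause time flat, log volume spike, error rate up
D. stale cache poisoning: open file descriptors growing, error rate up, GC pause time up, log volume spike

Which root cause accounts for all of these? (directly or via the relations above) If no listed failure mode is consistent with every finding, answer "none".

none

Checking each candidate against the observations:
(A) lock contention on hot path — memory climbing match; open file descriptors growing miss; GC pause time flat miss; log volume spike match; error rate up miss
(B) connection leak — does not account for GC pause time flat
(C) GC pressure from oversized payloads — memory climbing miss; open file descriptors growing miss; GC pause time flat match; log volume spike match; error rate up match
(D) stale cache poisoning — fails on memory climbing, GC pause time flat (predicts GC pause time up, not GC pause time flat)
Every candidate fails on at least one observation.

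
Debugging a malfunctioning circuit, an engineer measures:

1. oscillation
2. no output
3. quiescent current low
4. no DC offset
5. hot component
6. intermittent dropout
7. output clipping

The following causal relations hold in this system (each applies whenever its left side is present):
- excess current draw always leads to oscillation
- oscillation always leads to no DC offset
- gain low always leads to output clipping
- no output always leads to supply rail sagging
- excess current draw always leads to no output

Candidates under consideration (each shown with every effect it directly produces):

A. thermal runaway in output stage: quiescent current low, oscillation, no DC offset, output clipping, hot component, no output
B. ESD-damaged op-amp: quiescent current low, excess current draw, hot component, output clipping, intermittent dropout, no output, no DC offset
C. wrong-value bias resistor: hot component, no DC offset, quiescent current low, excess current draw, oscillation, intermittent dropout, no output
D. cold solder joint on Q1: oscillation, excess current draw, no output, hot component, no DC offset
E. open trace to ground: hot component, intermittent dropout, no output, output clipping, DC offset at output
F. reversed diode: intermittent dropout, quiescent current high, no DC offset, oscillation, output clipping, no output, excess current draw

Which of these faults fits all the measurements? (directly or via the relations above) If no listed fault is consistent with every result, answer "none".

Testing each hypothesis:
(A) thermal runaway in output stage — does not account for intermittent dropout
(B) ESD-damaged op-amp — oscillation ✓ (through excess current draw → oscillation); no output ✓; quiescent current low ✓; no DC offset ✓; hot component ✓; intermittent dropout ✓; output clipping ✓
(C) wrong-value bias resistor — oscillation ✓; no output ✓; quiescent current low ✓; no DC offset ✓; hot component ✓; intermittent dropout ✓; output clipping ✗
(D) cold solder joint on Q1 — oscillation ✓; no output ✓; quiescent current low ✗; no DC offset ✓; hot component ✓; intermittent dropout ✗; output clipping ✗
(E) open trace to ground — fails on oscillation, quiescent current low, no DC offset (predicts DC offset at output, not no DC offset)
(F) reversed diode — oscillation ✓; no output ✓; quiescent current low ✗; no DC offset ✓; hot component ✗; intermittent dropout ✓; output clipping ✓
(B) is the only candidate with no mismatches.

B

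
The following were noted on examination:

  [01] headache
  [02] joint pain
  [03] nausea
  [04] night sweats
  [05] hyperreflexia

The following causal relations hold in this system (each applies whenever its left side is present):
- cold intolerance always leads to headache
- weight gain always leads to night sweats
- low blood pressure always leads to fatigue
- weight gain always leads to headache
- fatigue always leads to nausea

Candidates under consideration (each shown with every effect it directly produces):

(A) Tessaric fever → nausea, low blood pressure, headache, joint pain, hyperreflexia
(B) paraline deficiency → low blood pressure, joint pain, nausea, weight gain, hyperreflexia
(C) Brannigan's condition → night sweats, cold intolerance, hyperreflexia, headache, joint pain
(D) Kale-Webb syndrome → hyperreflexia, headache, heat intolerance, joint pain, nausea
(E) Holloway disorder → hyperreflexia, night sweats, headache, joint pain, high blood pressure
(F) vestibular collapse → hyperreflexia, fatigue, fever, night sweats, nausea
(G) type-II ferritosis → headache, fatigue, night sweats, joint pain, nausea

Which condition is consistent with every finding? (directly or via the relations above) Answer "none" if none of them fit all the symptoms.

B

Checking each candidate against the observations:
(A) Tessaric fever — does not account for night sweats
(B) paraline deficiency — accounts for every observation (headache by weight gain → headache)
(C) Brannigan's condition — headache match; joint pain match; nausea miss; night sweats match; hyperreflexia match
(D) Kale-Webb syndrome — headache match; joint pain match; nausea match; night sweats miss; hyperreflexia match
(E) Holloway disorder — headache match; joint pain match; nausea miss; night sweats match; hyperreflexia match
(F) vestibular collapse — does not account for headache, joint pain
(G) type-II ferritosis — does not account for hyperreflexia
(B) alone accounts for all the evidence.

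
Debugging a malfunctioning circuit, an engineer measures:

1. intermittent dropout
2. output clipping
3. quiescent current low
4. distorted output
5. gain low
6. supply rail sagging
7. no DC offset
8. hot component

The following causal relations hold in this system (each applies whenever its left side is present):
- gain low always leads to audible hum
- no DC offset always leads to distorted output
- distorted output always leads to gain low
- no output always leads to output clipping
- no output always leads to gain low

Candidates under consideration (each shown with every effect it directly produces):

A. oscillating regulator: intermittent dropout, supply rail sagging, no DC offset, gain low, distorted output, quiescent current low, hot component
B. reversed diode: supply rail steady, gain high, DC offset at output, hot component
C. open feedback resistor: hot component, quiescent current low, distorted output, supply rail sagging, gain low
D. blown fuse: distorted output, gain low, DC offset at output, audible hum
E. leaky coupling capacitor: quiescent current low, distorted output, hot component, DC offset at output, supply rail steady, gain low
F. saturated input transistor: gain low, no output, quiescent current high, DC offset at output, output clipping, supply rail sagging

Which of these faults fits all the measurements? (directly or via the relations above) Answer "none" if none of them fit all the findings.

Per-candidate check:
(A) oscillating regulator — intermittent dropout match; output clipping miss; quiescent current low match; distorted output match; gain low match; supply rail sagging match; no DC offset match; hot component match
(B) reversed diode — intermittent dropout miss; output clipping miss; quiescent current low miss; distorted output miss; gain low miss; supply rail sagging miss; no DC offset miss; hot component match
(C) open feedback resistor — intermittent dropout miss; output clipping miss; quiescent current low match; distorted output match; gain low match; supply rail sagging match; no DC offset miss; hot component match
(D) blown fuse — fails on intermittent dropout, output clipping, quiescent current low, supply rail sagging, no DC offset, hot component (predicts DC offset at output, not no DC offset)
(E) leaky coupling capacitor — intermittent dropout miss; output clipping miss; quiescent current low match; distorted output match; gain low match; supply rail sagging miss; no DC offset miss; hot component match
(F) saturated input transistor — intermittent dropout miss; output clipping match; quiescent current low miss; distorted output miss; gain low match; supply rail sagging match; no DC offset miss; hot component miss
Every candidate fails on at least one observation.

none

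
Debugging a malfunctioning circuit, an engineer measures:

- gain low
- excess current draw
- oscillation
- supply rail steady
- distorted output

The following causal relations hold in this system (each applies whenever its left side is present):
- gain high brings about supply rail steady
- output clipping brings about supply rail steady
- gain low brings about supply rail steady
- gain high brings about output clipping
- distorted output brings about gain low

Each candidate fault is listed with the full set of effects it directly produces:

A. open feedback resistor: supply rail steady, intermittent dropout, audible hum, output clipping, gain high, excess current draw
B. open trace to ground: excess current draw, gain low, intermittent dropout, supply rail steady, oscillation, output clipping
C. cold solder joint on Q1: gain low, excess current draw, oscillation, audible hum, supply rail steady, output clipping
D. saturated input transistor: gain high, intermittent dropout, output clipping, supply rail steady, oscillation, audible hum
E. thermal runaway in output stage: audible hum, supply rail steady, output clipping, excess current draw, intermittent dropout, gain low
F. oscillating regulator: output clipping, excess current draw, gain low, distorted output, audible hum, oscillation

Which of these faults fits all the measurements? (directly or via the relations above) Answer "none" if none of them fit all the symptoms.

For each candidate, compare predicted effects to what was observed:
(A) open feedback resistor — fails on gain low, oscillation, distorted output (predicts gain high, not gain low)
(B) open trace to ground — gain low yes; excess current draw yes; oscillation yes; supply rail steady yes; distorted output NO
(C) cold solder joint on Q1 — gain low yes; excess current draw yes; oscillation yes; supply rail steady yes; distorted output NO
(D) saturated input transistor — fails on gain low, excess current draw, distorted output (predicts gain high, not gain low)
(E) thermal runaway in output stage — gain low yes; excess current draw yes; oscillation NO; supply rail steady yes; distorted output NO
(F) oscillating regulator — gain low yes; excess current draw yes; oscillation yes; supply rail steady yes (through gain low → supply rail steady); distorted output yes
(F) alone accounts for all the evidence.

F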